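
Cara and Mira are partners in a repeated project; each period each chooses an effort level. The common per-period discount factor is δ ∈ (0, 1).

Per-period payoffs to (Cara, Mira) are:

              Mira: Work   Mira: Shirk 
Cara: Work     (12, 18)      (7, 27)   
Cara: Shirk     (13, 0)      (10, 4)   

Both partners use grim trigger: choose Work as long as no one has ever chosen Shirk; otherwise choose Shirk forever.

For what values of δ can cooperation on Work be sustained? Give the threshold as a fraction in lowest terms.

Cara's threshold: (13−12)/(13−10) = 1/3.
Mira's threshold: (27−18)/(27−4) = 9/23.
1/3 < 9/23, so Mira binds and δ* = 9/23.

9/23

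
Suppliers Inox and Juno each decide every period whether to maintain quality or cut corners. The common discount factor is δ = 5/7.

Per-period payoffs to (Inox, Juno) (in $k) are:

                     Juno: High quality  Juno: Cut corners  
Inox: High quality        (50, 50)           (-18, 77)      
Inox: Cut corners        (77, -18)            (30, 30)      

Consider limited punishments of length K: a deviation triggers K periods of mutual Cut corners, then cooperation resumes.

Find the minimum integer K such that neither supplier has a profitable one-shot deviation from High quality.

No profitable deviation requires (50−30)(δ+…+δ^K) ≥ 77−50, i.e. δ+…+δ^K ≥ 27/20 ≈ 1.3500.
With δ = 5/7, the partial sums are K=1: 0.7143, K=2: 1.2245, K=3: 1.5889.
K = 3 is the first length at which the sum reaches 1.3500.

3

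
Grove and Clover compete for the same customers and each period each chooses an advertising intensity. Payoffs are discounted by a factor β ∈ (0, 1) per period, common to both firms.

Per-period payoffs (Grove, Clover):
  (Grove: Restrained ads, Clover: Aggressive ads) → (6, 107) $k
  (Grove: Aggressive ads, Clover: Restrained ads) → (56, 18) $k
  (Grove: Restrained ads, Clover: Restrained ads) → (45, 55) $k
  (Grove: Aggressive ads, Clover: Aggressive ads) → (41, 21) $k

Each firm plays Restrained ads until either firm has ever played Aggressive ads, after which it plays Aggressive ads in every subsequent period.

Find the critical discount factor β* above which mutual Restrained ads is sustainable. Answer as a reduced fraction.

Grove's threshold: (56−45)/(56−41) = 11/15.
Clover's threshold: (107−55)/(107−21) = 26/43.
11/15 > 26/43, so Grove binds and β* = 11/15.

11/15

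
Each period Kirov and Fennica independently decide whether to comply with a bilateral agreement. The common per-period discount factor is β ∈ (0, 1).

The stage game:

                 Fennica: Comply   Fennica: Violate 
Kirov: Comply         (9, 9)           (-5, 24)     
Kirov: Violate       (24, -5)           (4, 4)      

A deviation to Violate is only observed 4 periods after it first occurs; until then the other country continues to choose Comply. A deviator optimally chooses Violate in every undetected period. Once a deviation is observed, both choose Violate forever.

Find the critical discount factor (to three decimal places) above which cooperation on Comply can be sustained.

0.931

Deviating for the 4 undetected periods gains 24−9 = 15 per period over cooperation, then loses 9−4 = 5 per period forever once punishment starts.
Gain: 15(1 + β + … + β^3); loss: 5·β^4/(1−β).
No profitable deviation ⇔ 15(1−β^4) ≤ 5·β^4, i.e. β^4 ≥ 15/(15+5) = 3/4.
Hence β ≥ (3/4)^(1/4) ≈ 0.931.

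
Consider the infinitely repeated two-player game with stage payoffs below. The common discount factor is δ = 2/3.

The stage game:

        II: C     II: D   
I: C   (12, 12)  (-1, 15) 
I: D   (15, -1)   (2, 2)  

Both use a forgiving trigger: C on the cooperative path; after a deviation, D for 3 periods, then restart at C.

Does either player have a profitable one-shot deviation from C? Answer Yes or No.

No

IC: δ+…+δ^3 ≥ (15−12)/(12−2) = 3/10.
At δ = 2/3: partial sum = 1.4074 ≥ 0.3000. Cooperation sustainable.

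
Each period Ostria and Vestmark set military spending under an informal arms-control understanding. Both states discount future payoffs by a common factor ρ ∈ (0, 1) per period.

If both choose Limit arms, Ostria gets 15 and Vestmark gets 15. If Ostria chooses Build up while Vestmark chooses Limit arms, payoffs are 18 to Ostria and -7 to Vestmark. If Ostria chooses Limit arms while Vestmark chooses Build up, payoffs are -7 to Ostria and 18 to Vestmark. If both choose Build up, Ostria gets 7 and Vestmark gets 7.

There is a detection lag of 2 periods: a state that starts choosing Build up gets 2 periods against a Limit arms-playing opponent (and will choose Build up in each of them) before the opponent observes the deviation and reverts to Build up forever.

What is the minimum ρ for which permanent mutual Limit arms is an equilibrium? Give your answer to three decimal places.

A deviator earns 18 for 2 periods, then 7 forever; cooperating earns 15 forever. Multiplying the IC by (1−ρ):
15 ≥ 18(1−ρ^2) + 7ρ^2, so 11·ρ^2 ≥ 3 and ρ^2 ≥ 3/11.
ρ ≥ (3/11)^(1/2) ≈ 0.522.

0.522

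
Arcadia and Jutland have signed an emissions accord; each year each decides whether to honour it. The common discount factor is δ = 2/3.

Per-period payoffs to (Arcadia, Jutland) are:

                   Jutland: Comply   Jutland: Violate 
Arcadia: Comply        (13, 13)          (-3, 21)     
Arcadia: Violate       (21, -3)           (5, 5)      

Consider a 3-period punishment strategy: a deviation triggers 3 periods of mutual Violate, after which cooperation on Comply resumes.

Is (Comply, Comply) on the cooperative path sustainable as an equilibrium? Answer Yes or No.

Yes

Comparing payoff streams over the 4 periods until play realigns: cooperate → 13(1+δ+…+δ^3); deviate → 21 + 5(δ+…+δ^3).
Cooperation is sustained iff (13−5)(δ+…+δ^3) ≥ 21−13.
δ+…+δ^3 = 2/3·(1−(2/3)^3)/(1−2/3) = 1.4074, and (21−13)/(13−5) = 1.0000.
1.4074 ≥ 1.0000, so cooperation is sustainable.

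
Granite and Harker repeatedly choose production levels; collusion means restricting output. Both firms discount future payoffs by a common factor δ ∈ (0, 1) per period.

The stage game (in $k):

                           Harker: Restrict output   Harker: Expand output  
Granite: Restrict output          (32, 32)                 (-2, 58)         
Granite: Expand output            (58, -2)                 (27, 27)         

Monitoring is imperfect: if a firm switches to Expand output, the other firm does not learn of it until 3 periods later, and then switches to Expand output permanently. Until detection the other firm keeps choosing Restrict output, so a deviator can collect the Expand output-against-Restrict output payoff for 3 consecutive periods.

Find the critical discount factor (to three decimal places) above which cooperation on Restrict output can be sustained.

The best deviation is to choose Expand output for all 3 undetected periods, earning 58 each, then 27 forever once detected.
Deviation value: 58(1−δ^3)/(1−δ) + 27δ^3/(1−δ); cooperation value: 32/(1−δ).
IC: 32 ≥ 58(1−δ^3) + 27δ^3 = 58 − 31δ^3.
So δ^3 ≥ 26/31, giving δ ≥ (26/31)^(1/3) ≈ 0.943.

0.943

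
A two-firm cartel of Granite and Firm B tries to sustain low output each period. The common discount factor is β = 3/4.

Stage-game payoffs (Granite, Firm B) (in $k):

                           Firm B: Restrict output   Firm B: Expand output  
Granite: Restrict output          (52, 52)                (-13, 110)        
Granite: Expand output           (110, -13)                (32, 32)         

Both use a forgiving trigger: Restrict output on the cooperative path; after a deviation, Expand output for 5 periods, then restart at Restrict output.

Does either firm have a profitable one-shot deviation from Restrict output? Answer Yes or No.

A one-shot deviation gives 110 now, then 32 for 5 periods, then back to 52.
Gain from deviating: (110−52) today; loss: (52−32) in each of the next 5 periods.
No-deviation condition: (52−32)(β+…+β^5) ≥ 110−52, i.e. β+…+β^5 ≥ 29/10.
At β = 3/4: β+…+β^5 = 2.2881 < 2.9000.
So cooperation is not sustainable.

Yes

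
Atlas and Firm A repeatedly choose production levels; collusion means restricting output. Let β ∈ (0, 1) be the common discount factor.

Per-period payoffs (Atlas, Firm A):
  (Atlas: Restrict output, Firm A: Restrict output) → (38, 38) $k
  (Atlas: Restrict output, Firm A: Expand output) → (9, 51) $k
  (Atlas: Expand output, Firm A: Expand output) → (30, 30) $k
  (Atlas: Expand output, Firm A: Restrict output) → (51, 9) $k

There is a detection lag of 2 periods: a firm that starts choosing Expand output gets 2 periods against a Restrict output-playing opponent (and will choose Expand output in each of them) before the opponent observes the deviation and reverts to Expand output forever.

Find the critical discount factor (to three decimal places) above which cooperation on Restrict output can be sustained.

The best deviation is to choose Expand output for all 2 undetected periods, earning 51 each, then 30 forever once detected.
Deviation value: 51(1−β^2)/(1−β) + 30β^2/(1−β); cooperation value: 38/(1−β).
IC: 38 ≥ 51(1−β^2) + 30β^2 = 51 − 21β^2.
So β^2 ≥ 13/21, giving β ≥ (13/21)^(1/2) ≈ 0.787.

0.787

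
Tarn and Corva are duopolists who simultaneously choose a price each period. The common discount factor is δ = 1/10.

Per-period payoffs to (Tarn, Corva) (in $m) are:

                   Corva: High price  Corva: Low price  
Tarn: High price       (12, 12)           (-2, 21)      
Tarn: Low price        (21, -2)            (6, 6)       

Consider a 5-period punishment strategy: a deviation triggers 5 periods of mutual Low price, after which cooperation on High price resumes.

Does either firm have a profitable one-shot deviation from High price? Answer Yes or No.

A one-shot deviation gives 21 now, then 6 for 5 periods, then back to 12.
Gain from deviating: (21−12) today; loss: (12−6) in each of the next 5 periods.
No-deviation condition: (12−6)(δ+…+δ^5) ≥ 21−12, i.e. δ+…+δ^5 ≥ 3/2.
At δ = 1/10: δ+…+δ^5 = 0.1111 < 1.5000.
So cooperation is not sustainable.

Yes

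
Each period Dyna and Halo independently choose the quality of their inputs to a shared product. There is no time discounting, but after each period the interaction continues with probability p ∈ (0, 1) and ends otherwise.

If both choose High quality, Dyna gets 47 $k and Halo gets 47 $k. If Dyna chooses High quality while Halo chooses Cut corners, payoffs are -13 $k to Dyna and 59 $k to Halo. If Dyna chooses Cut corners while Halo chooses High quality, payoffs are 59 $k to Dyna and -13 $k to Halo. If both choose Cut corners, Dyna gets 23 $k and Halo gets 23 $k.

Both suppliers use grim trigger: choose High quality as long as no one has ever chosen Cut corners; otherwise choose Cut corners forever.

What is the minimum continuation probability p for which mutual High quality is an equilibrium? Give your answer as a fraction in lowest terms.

1/3

With no time discounting, the continuation probability p plays the role of the discount factor.
Grim-trigger IC: 47/(1−p) ≥ 59 + 23p/(1−p) ⇒ p ≥ (59−47)/(59−23) = 1/3.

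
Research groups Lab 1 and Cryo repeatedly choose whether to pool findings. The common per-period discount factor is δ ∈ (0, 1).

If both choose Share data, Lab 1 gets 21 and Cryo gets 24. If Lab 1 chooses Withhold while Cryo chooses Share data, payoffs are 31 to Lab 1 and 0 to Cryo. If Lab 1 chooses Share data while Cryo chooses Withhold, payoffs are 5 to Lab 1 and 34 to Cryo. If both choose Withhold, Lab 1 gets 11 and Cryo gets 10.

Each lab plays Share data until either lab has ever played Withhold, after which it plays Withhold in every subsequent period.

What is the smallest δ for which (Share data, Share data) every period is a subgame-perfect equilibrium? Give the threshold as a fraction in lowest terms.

1/2

Lab 1: cooperation gives 21 each period; deviation gives 31 once then 11 forever.
  21/(1−δ) ≥ 31 + 11δ/(1−δ) ⇒ δ ≥ 10/20 = 1/2.
Cryo: cooperation gives 24 each period; deviation gives 34 once then 10 forever.
  δ ≥ 10/24 = 5/12.
Both must hold, so the binding constraint is Lab 1's: δ ≥ 1/2.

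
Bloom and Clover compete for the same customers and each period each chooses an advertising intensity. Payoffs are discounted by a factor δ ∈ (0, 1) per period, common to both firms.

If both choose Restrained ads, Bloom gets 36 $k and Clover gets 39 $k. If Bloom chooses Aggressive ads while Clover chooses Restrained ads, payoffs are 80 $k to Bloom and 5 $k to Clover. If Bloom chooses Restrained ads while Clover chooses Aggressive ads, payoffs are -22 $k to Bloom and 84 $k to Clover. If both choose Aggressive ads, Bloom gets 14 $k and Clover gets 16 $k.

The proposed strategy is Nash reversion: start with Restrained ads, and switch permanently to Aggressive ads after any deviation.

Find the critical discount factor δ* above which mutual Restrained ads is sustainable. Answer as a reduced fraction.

Bloom: cooperation gives 36 each period; deviation gives 80 once then 14 forever.
  36/(1−δ) ≥ 80 + 14δ/(1−δ) ⇒ δ ≥ 44/66 = 2/3.
Clover: cooperation gives 39 each period; deviation gives 84 once then 16 forever.
  δ ≥ 45/68.
Both must hold, so the binding constraint is Bloom's: δ ≥ 2/3.

2/3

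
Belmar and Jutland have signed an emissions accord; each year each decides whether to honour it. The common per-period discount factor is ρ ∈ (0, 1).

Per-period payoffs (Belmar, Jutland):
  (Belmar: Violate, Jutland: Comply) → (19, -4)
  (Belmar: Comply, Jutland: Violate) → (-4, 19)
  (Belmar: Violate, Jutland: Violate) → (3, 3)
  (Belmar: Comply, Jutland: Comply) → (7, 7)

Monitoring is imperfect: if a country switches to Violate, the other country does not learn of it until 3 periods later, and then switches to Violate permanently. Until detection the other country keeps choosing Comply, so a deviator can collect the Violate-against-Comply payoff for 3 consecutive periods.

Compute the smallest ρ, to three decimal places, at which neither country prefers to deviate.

A deviator earns 19 for 3 periods, then 3 forever; cooperating earns 7 forever. Multiplying the IC by (1−ρ):
7 ≥ 19(1−ρ^3) + 3ρ^3, so 16·ρ^3 ≥ 12 and ρ^3 ≥ 3/4.
ρ ≥ (3/4)^(1/3) ≈ 0.909.

0.909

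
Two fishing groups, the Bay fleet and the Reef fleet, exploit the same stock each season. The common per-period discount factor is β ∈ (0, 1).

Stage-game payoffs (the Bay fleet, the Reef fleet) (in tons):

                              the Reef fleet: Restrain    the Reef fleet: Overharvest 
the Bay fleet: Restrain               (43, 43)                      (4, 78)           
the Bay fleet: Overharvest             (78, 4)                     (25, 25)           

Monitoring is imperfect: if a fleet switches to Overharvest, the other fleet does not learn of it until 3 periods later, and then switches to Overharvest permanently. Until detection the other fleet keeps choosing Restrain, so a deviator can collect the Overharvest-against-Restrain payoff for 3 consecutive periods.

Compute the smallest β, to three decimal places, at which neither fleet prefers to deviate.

0.871

A deviator earns 78 for 3 periods, then 25 forever; cooperating earns 43 forever. Multiplying the IC by (1−β):
43 ≥ 78(1−β^3) + 25β^3, so 53·β^3 ≥ 35 and β^3 ≥ 35/53.
β ≥ (35/53)^(1/3) ≈ 0.871.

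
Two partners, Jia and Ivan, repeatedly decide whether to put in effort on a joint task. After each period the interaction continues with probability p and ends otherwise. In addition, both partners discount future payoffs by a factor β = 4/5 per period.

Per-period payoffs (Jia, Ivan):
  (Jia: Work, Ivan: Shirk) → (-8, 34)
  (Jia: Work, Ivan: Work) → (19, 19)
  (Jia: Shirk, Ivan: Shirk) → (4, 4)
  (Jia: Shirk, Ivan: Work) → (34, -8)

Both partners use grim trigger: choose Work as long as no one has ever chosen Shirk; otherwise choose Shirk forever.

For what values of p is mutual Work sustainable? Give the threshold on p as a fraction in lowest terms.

5/8

With continuation probability p and discount β, the effective per-period discount factor is βp.
Grim-trigger IC: βp ≥ (34−19)/(34−4) = 1/2.
So p ≥ (1/2)/(4/5) = 5/8.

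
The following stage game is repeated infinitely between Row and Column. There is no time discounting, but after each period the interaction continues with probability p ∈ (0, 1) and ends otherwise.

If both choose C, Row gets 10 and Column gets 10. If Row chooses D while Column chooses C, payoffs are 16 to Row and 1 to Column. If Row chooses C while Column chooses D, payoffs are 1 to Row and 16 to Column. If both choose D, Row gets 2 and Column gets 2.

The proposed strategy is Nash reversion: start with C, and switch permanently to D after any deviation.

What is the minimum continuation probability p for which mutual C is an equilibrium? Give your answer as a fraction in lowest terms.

3/7

Expected cooperation value is 10 + p·10 + p²·10 + … = 10/(1−p); deviation gives 16 + p·2/(1−p).
10 ≥ 16(1−p) + 2p ⇒ 14p ≥ 6 ⇒ p ≥ 6/14 = 3/7.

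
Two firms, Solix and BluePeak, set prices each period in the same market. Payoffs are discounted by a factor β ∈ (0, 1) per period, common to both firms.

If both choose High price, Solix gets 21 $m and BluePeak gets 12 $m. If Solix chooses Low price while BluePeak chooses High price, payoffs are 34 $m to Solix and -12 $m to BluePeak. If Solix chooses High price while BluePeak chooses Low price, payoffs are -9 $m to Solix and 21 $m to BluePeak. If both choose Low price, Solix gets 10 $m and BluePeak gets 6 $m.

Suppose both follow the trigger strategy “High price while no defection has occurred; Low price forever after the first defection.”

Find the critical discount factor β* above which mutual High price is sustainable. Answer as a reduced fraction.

3/5

Solix's threshold: (34−21)/(34−10) = 13/24.
BluePeak's threshold: (21−12)/(21−6) = 3/5.
13/24 < 3/5, so BluePeak binds and β* = 3/5.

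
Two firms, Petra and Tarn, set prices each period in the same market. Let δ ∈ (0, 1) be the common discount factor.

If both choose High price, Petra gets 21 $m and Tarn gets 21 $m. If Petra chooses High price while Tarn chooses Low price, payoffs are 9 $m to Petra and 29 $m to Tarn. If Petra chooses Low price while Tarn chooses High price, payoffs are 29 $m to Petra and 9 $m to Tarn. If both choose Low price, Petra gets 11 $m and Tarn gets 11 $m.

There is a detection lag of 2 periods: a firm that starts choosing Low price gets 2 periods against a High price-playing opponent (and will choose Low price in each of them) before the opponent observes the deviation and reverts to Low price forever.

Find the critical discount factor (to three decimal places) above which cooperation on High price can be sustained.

0.667

Deviating for the 2 undetected periods gains 29−21 = 8 per period over cooperation, then loses 21−11 = 10 per period forever once punishment starts.
Gain: 8(1 + δ + … + δ^1); loss: 10·δ^2/(1−δ).
No profitable deviation ⇔ 8(1−δ^2) ≤ 10·δ^2, i.e. δ^2 ≥ 8/(8+10) = 4/9.
Hence δ ≥ (4/9)^(1/2) ≈ 0.667.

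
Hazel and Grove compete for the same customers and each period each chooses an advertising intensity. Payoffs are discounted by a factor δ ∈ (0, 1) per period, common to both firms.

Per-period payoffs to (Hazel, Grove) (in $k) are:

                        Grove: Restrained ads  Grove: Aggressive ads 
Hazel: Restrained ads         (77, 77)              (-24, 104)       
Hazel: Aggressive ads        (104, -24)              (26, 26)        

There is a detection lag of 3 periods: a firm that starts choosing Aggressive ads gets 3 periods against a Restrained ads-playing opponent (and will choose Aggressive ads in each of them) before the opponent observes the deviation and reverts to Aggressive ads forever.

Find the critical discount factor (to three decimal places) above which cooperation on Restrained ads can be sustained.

0.702

The best deviation is to choose Aggressive ads for all 3 undetected periods, earning 104 each, then 26 forever once detected.
Deviation value: 104(1−δ^3)/(1−δ) + 26δ^3/(1−δ); cooperation value: 77/(1−δ).
IC: 77 ≥ 104(1−δ^3) + 26δ^3 = 104 − 78δ^3.
So δ^3 ≥ 27/78 = 9/26, giving δ ≥ (9/26)^(1/3) ≈ 0.702.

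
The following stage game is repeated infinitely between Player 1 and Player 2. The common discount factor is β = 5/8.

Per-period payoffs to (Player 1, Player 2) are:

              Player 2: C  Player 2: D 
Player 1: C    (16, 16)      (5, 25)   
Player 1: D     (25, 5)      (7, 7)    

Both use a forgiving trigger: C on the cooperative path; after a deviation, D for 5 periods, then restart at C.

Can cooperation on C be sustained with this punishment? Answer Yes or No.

Yes

IC: β+…+β^5 ≥ (25−16)/(16−7) = 1.
At β = 5/8: partial sum = 1.5077 ≥ 1.0000. Cooperation sustainable.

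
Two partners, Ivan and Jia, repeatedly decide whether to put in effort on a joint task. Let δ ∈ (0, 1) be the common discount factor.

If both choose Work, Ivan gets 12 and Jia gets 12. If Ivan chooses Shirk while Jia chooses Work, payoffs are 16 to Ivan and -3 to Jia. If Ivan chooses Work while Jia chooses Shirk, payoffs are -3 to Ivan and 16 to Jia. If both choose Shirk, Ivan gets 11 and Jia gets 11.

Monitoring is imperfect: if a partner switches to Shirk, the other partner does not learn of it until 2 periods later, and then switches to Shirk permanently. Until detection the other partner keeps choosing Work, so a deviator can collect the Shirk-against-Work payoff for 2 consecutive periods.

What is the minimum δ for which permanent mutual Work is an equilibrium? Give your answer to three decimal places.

0.894

Deviating for the 2 undetected periods gains 16−12 = 4 per period over cooperation, then loses 12−11 = 1 per period forever once punishment starts.
Gain: 4(1 + δ + … + δ^1); loss: 1·δ^2/(1−δ).
No profitable deviation ⇔ 4(1−δ^2) ≤ 1·δ^2, i.e. δ^2 ≥ 4/(4+1) = 4/5.
Hence δ ≥ (4/5)^(1/2) ≈ 0.894.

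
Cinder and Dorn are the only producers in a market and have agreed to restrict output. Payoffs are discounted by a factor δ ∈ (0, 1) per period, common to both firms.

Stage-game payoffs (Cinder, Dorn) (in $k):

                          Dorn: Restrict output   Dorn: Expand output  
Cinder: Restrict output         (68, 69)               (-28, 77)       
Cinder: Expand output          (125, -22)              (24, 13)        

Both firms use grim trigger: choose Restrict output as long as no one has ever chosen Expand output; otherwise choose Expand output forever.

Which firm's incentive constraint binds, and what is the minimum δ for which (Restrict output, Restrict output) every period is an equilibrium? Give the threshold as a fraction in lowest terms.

Cinder; δ ≥ 57/101

Cinder's threshold: (125−68)/(125−24) = 57/101.
Dorn's threshold: (77−69)/(77−13) = 1/8.
57/101 > 1/8, so Cinder binds and δ* = 57/101.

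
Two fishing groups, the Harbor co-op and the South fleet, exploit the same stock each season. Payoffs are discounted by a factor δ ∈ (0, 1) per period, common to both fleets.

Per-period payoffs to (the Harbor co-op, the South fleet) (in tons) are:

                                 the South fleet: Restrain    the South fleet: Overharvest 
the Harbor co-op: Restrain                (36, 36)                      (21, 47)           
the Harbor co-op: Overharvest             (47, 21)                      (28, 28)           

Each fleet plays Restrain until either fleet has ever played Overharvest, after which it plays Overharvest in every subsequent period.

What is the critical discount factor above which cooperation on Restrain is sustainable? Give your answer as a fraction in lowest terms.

11/19

One-period gain from deviating is 47 − 36 = 11. The loss is 36 − 28 = 8 in every subsequent period, with present value 8·δ/(1−δ).
Deviation is unprofitable when 8·δ/(1−δ) ≥ 11, i.e. δ/(1−δ) ≥ 11/8.
Equivalently δ ≥ 11/(11+8) = 11/19.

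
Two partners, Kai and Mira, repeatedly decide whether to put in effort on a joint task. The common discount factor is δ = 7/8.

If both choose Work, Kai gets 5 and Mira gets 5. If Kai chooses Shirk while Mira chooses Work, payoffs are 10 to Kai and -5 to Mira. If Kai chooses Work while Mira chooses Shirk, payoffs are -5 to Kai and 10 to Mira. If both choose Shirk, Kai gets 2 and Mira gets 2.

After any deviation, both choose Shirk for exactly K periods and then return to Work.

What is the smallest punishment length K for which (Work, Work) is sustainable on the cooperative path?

No profitable deviation requires (5−2)(δ+…+δ^K) ≥ 10−5, i.e. δ+…+δ^K ≥ 5/3 ≈ 1.6667.
With δ = 7/8, the partial sums are K=1: 0.8750, K=2: 1.6406, K=3: 2.3105.
K = 3 is the first length at which the sum reaches 1.6667.

3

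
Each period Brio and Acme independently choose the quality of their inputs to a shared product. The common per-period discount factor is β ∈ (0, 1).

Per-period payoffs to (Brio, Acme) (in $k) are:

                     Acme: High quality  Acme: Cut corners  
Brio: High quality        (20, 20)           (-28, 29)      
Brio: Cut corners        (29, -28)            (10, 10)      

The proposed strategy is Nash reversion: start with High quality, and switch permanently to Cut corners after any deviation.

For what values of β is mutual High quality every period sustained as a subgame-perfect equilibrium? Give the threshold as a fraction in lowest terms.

9/19

Under grim trigger the critical discount factor is (T−C)/(T−P) with T = 29, C = 20, P = 10.
β* = (29−20)/(29−10) = 9/19.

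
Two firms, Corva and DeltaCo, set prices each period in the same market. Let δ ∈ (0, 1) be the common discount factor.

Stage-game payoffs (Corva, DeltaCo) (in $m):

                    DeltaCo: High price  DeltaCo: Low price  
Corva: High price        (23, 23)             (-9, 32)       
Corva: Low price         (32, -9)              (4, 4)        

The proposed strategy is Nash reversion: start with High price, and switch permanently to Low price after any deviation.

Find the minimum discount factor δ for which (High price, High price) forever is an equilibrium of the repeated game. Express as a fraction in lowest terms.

9/28

Cooperation forever yields 23 each period: 23/(1−δ).
Deviating yields 32 once, then 4 forever: 32 + 4δ/(1−δ).
No profitable deviation requires 23/(1−δ) ≥ 32 + 4δ/(1−δ).
Multiplying by (1−δ): 23 ≥ 32(1−δ) + 4δ = 32 − 28δ.
So 28δ ≥ 9, i.e. δ ≥ 9/28.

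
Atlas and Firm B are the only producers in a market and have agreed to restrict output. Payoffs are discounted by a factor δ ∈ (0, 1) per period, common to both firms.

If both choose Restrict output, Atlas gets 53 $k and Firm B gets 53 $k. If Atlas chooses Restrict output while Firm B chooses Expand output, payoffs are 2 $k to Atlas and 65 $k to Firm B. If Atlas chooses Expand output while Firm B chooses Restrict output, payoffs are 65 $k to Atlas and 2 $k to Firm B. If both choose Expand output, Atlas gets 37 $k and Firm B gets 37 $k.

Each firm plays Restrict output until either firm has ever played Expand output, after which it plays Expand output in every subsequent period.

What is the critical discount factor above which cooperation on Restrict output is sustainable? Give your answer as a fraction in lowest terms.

One-period gain from deviating is 65 − 53 = 12. The loss is 53 − 37 = 16 in every subsequent period, with present value 16·δ/(1−δ).
Deviation is unprofitable when 16·δ/(1−δ) ≥ 12, i.e. δ/(1−δ) ≥ 3/4.
Equivalently δ ≥ 12/(12+16) = 3/7.

3/7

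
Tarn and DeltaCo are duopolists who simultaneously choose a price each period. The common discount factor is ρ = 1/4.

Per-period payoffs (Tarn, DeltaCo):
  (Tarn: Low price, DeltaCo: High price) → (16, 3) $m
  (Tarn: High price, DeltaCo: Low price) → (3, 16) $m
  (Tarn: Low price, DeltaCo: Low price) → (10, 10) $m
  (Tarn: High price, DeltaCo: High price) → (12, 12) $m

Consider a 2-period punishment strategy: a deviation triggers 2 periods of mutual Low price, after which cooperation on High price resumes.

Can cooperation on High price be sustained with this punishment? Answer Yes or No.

Comparing payoff streams over the 3 periods until play realigns: cooperate → 12(1+ρ+…+ρ^2); deviate → 16 + 10(ρ+…+ρ^2).
Cooperation is sustained iff (12−10)(ρ+…+ρ^2) ≥ 16−12.
ρ+…+ρ^2 = 1/4·(1−(1/4)^2)/(1−1/4) = 0.3125, and (16−12)/(12−10) = 2.0000.
0.3125 < 2.0000, so cooperation is not sustainable.

No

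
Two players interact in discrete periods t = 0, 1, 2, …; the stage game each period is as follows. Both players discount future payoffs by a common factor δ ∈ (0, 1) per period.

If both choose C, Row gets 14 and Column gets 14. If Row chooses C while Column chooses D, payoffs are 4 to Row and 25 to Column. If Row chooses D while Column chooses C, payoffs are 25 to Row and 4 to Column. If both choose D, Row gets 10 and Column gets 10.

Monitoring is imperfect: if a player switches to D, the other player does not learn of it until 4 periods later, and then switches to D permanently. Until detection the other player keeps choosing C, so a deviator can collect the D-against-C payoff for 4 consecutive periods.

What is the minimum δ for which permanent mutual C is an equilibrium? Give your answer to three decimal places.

0.925

A deviator earns 25 for 4 periods, then 10 forever; cooperating earns 14 forever. Multiplying the IC by (1−δ):
14 ≥ 25(1−δ^4) + 10δ^4, so 15·δ^4 ≥ 11 and δ^4 ≥ 11/15.
δ ≥ (11/15)^(1/4) ≈ 0.925.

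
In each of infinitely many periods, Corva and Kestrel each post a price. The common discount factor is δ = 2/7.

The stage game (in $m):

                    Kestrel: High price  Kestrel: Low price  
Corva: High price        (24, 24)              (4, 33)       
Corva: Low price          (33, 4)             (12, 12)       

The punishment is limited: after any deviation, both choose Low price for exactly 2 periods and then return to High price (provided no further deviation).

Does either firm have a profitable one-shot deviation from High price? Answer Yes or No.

Comparing payoff streams over the 3 periods until play realigns: cooperate → 24(1+δ+…+δ^2); deviate → 33 + 12(δ+…+δ^2).
Cooperation is sustained iff (24−12)(δ+…+δ^2) ≥ 33−24.
δ+…+δ^2 = 2/7·(1−(2/7)^2)/(1−2/7) = 0.3673, and (33−24)/(24−12) = 0.7500.
0.3673 < 0.7500, so cooperation is not sustainable.

Yes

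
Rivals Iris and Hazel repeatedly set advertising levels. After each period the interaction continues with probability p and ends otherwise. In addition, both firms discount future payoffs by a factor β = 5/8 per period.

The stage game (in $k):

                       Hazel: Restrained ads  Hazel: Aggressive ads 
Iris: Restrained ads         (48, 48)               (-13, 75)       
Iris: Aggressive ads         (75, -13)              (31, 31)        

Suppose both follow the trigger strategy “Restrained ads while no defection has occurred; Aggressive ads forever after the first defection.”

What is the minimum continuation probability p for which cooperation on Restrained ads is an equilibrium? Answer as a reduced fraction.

Expected continuation weight on next period's payoff is β·p = 5/8·p, which plays the role of the discount factor.
Cooperation requires 5/8·p ≥ (75−48)/(75−31) = 27/44, hence p ≥ 54/55.

54/55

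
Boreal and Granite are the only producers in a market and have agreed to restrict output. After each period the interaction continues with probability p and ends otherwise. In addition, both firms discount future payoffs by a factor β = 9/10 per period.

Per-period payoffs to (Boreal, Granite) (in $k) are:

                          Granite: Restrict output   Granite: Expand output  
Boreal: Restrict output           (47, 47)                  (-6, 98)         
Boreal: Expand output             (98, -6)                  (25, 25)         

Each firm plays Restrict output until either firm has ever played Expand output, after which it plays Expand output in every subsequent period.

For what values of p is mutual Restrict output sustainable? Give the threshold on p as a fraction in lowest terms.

170/219

Expected continuation weight on next period's payoff is β·p = 9/10·p, which plays the role of the discount factor.
Cooperation requires 9/10·p ≥ (98−47)/(98−25) = 51/73, hence p ≥ 170/219.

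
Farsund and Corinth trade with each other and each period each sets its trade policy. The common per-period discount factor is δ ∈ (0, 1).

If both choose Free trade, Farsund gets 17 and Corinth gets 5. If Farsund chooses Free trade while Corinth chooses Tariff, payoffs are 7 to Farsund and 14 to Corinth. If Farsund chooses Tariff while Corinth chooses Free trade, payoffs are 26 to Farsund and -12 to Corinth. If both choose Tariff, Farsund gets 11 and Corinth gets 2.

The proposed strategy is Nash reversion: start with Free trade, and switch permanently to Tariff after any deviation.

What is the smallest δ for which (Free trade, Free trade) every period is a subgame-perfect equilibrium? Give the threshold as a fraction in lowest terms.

3/4

Farsund: cooperation gives 17 each period; deviation gives 26 once then 11 forever.
  17/(1−δ) ≥ 26 + 11δ/(1−δ) ⇒ δ ≥ 9/15 = 3/5.
Corinth: cooperation gives 5 each period; deviation gives 14 once then 2 forever.
  δ ≥ 9/12 = 3/4.
Both must hold, so the binding constraint is Corinth's: δ ≥ 3/4.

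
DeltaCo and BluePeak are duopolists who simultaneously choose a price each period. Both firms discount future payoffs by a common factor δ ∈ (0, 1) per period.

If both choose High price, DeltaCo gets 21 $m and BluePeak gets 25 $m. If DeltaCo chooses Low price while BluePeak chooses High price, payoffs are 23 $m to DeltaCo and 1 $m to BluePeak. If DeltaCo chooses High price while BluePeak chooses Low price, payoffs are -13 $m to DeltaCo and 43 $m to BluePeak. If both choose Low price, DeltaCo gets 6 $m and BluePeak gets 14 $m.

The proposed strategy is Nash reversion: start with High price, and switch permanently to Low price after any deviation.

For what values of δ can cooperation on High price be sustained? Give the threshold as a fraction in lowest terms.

18/29

DeltaCo's threshold: (23−21)/(23−6) = 2/17.
BluePeak's threshold: (43−25)/(43−14) = 18/29.
2/17 < 18/29, so BluePeak binds and δ* = 18/29.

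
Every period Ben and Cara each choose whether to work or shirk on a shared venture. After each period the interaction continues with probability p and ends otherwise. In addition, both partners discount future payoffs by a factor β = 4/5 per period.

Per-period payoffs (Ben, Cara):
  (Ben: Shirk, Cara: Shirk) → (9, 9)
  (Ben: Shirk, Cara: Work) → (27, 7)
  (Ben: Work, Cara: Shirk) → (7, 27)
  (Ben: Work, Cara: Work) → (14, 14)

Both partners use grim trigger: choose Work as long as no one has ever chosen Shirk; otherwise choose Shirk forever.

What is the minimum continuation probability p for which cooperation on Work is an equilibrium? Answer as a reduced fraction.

65/72

Expected continuation weight on next period's payoff is β·p = 4/5·p, which plays the role of the discount factor.
Cooperation requires 4/5·p ≥ (27−14)/(27−9) = 13/18, hence p ≥ 65/72.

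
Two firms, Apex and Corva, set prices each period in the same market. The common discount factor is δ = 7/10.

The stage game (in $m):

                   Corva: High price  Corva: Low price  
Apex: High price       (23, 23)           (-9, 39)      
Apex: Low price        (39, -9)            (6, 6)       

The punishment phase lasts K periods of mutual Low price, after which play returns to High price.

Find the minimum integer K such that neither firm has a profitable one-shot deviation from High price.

2

No profitable deviation requires (23−6)(δ+…+δ^K) ≥ 39−23, i.e. δ+…+δ^K ≥ 16/17 ≈ 0.9412.
With δ = 7/10, the partial sums are K=1: 0.7000, K=2: 1.1900.
K = 2 is the first length at which the sum reaches 0.9412.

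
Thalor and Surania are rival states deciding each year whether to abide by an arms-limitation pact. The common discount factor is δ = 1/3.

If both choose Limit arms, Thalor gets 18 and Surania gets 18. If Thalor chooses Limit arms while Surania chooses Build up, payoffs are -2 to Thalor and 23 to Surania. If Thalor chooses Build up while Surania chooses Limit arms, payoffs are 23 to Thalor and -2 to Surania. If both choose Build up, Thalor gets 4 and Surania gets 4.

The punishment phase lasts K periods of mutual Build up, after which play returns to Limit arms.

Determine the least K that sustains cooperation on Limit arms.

No profitable deviation requires (18−4)(δ+…+δ^K) ≥ 23−18, i.e. δ+…+δ^K ≥ 5/14 ≈ 0.3571.
With δ = 1/3, the partial sums are K=1: 0.3333, K=2: 0.4444.
K = 2 is the first length at which the sum reaches 0.3571.

2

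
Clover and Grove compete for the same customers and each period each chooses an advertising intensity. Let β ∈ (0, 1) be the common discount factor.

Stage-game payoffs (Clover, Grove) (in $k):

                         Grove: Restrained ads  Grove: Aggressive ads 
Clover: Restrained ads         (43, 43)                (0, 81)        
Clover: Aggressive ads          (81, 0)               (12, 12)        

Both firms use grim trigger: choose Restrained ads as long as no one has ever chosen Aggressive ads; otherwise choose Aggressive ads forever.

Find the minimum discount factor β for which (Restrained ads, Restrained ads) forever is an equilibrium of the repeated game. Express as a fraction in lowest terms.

38/69

Under grim trigger the critical discount factor is (T−C)/(T−P) with T = 81, C = 43, P = 12.
β* = (81−43)/(81−12) = 38/69.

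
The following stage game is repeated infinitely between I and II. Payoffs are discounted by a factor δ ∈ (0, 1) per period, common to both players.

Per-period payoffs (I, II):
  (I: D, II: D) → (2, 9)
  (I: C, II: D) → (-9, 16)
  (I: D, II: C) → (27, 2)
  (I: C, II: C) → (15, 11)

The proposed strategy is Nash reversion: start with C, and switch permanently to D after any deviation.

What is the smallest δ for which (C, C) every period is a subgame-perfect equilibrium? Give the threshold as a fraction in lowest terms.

5/7

For I: deviation gain 27−15 = 12, per-period punishment loss 15−2 = 13. IC gives δ ≥ 12/25.
For II: gain 5, loss 2 per period, so δ ≥ 5/7.
The tighter constraint is II's, so cooperation needs δ ≥ 5/7.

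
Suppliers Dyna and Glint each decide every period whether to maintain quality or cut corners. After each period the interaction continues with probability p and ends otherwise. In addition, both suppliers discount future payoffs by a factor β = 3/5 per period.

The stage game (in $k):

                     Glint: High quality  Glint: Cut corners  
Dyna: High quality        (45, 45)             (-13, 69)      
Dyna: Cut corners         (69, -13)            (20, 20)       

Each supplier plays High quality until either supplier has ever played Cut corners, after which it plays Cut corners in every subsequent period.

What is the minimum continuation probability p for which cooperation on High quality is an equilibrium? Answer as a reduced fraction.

40/49

Expected continuation weight on next period's payoff is β·p = 3/5·p, which plays the role of the discount factor.
Cooperation requires 3/5·p ≥ (69−45)/(69−20) = 24/49, hence p ≥ 40/49.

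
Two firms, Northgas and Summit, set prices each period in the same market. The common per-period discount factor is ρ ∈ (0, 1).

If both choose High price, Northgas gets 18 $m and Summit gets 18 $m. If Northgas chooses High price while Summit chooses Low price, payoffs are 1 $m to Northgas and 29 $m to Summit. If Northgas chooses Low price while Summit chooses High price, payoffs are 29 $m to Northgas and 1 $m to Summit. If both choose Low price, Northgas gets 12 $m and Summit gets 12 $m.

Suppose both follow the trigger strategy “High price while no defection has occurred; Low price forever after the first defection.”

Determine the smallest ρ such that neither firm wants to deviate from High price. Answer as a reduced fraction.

One-period gain from deviating is 29 − 18 = 11. The loss is 18 − 12 = 6 in every subsequent period, with present value 6·ρ/(1−ρ).
Deviation is unprofitable when 6·ρ/(1−ρ) ≥ 11, i.e. ρ/(1−ρ) ≥ 11/6.
Equivalently ρ ≥ 11/(11+6) = 11/17.

11/17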